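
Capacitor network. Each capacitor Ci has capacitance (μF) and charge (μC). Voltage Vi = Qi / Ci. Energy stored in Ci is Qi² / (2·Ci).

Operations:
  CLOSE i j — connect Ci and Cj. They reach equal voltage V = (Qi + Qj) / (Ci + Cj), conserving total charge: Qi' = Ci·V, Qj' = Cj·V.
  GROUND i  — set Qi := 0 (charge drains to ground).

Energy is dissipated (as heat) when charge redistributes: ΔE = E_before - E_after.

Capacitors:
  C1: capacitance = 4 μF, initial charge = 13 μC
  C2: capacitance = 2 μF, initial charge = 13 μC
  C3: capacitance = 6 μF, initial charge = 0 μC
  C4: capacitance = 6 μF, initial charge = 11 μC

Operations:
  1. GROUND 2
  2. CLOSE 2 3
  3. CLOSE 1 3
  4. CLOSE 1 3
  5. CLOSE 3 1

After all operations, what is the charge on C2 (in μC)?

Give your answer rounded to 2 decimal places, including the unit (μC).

Answer: 0.00 μC

Derivation:
Initial: C1(4μF, Q=13μC, V=3.25V), C2(2μF, Q=13μC, V=6.50V), C3(6μF, Q=0μC, V=0.00V), C4(6μF, Q=11μC, V=1.83V)
Op 1: GROUND 2: Q2=0; energy lost=42.250
Op 2: CLOSE 2-3: Q_total=0.00, C_total=8.00, V=0.00; Q2=0.00, Q3=0.00; dissipated=0.000
Op 3: CLOSE 1-3: Q_total=13.00, C_total=10.00, V=1.30; Q1=5.20, Q3=7.80; dissipated=12.675
Op 4: CLOSE 1-3: Q_total=13.00, C_total=10.00, V=1.30; Q1=5.20, Q3=7.80; dissipated=0.000
Op 5: CLOSE 3-1: Q_total=13.00, C_total=10.00, V=1.30; Q3=7.80, Q1=5.20; dissipated=0.000
Final charges: Q1=5.20, Q2=0.00, Q3=7.80, Q4=11.00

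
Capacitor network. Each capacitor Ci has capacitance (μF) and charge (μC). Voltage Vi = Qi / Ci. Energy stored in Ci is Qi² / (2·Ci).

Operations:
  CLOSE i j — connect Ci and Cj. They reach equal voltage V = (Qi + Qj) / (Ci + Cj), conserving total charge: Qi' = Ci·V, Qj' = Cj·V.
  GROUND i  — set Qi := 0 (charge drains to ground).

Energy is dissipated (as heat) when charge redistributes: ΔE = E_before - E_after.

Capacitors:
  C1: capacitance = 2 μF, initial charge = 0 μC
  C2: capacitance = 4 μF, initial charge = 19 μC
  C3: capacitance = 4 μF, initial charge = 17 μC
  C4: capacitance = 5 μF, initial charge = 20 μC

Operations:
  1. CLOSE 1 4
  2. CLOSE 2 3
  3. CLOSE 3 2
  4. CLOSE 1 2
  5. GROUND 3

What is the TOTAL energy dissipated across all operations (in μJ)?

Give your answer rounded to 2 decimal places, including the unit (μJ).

Answer: 53.98 μJ

Derivation:
Initial: C1(2μF, Q=0μC, V=0.00V), C2(4μF, Q=19μC, V=4.75V), C3(4μF, Q=17μC, V=4.25V), C4(5μF, Q=20μC, V=4.00V)
Op 1: CLOSE 1-4: Q_total=20.00, C_total=7.00, V=2.86; Q1=5.71, Q4=14.29; dissipated=11.429
Op 2: CLOSE 2-3: Q_total=36.00, C_total=8.00, V=4.50; Q2=18.00, Q3=18.00; dissipated=0.250
Op 3: CLOSE 3-2: Q_total=36.00, C_total=8.00, V=4.50; Q3=18.00, Q2=18.00; dissipated=0.000
Op 4: CLOSE 1-2: Q_total=23.71, C_total=6.00, V=3.95; Q1=7.90, Q2=15.81; dissipated=1.799
Op 5: GROUND 3: Q3=0; energy lost=40.500
Total dissipated: 53.978 μJ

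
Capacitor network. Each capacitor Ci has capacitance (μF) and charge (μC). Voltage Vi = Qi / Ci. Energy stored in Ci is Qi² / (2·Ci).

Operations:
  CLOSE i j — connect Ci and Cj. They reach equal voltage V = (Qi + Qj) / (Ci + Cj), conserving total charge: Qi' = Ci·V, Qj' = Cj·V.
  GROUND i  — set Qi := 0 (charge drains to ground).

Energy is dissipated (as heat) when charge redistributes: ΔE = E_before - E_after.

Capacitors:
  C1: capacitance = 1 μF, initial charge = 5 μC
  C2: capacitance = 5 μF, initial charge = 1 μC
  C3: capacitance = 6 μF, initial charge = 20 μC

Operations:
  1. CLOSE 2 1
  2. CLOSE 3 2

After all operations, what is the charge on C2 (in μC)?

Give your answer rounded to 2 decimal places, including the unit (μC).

Initial: C1(1μF, Q=5μC, V=5.00V), C2(5μF, Q=1μC, V=0.20V), C3(6μF, Q=20μC, V=3.33V)
Op 1: CLOSE 2-1: Q_total=6.00, C_total=6.00, V=1.00; Q2=5.00, Q1=1.00; dissipated=9.600
Op 2: CLOSE 3-2: Q_total=25.00, C_total=11.00, V=2.27; Q3=13.64, Q2=11.36; dissipated=7.424
Final charges: Q1=1.00, Q2=11.36, Q3=13.64

Answer: 11.36 μC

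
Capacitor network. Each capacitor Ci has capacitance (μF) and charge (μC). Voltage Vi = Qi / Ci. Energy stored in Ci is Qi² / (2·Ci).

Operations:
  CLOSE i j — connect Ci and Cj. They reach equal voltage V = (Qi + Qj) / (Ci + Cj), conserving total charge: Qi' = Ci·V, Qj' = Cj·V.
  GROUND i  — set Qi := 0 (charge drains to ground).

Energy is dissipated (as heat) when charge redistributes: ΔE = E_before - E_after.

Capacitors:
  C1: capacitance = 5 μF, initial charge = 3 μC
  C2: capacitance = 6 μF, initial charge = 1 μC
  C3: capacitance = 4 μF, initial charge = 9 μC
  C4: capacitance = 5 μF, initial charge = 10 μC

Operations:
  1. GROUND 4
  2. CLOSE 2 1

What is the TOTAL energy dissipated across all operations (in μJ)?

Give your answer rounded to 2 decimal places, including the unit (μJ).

Answer: 10.26 μJ

Derivation:
Initial: C1(5μF, Q=3μC, V=0.60V), C2(6μF, Q=1μC, V=0.17V), C3(4μF, Q=9μC, V=2.25V), C4(5μF, Q=10μC, V=2.00V)
Op 1: GROUND 4: Q4=0; energy lost=10.000
Op 2: CLOSE 2-1: Q_total=4.00, C_total=11.00, V=0.36; Q2=2.18, Q1=1.82; dissipated=0.256
Total dissipated: 10.256 μJ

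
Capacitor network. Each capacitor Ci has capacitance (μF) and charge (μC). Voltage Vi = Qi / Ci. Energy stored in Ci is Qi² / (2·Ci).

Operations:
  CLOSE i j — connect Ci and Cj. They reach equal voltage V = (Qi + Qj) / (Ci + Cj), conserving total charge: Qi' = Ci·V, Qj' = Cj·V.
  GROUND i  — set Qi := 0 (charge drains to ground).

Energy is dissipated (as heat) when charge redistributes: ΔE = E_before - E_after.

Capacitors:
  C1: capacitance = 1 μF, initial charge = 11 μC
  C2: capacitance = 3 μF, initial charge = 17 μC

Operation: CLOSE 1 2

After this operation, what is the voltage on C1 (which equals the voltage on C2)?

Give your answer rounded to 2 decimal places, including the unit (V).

Initial: C1(1μF, Q=11μC, V=11.00V), C2(3μF, Q=17μC, V=5.67V)
Op 1: CLOSE 1-2: Q_total=28.00, C_total=4.00, V=7.00; Q1=7.00, Q2=21.00; dissipated=10.667

Answer: 7.00 V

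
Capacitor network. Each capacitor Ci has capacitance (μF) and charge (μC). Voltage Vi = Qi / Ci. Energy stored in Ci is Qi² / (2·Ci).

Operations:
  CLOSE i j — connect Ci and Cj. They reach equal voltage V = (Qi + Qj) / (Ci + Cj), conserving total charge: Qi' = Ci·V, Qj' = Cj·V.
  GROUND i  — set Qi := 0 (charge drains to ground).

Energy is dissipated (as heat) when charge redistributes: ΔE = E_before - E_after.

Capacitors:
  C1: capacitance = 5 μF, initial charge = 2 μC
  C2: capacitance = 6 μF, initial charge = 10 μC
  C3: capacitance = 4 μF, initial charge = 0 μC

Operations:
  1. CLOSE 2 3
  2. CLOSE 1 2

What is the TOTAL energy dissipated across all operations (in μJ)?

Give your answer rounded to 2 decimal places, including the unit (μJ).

Initial: C1(5μF, Q=2μC, V=0.40V), C2(6μF, Q=10μC, V=1.67V), C3(4μF, Q=0μC, V=0.00V)
Op 1: CLOSE 2-3: Q_total=10.00, C_total=10.00, V=1.00; Q2=6.00, Q3=4.00; dissipated=3.333
Op 2: CLOSE 1-2: Q_total=8.00, C_total=11.00, V=0.73; Q1=3.64, Q2=4.36; dissipated=0.491
Total dissipated: 3.824 μJ

Answer: 3.82 μJ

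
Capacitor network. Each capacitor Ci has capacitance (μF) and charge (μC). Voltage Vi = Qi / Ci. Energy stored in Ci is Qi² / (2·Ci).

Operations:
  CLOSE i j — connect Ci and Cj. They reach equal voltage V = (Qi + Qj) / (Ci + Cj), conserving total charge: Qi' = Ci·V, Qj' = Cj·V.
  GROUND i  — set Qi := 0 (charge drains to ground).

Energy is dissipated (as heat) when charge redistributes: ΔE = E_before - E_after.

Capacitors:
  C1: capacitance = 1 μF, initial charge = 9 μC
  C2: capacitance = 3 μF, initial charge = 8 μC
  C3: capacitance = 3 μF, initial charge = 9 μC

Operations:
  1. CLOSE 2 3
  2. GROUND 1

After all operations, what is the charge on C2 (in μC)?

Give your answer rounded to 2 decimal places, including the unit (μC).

Answer: 8.50 μC

Derivation:
Initial: C1(1μF, Q=9μC, V=9.00V), C2(3μF, Q=8μC, V=2.67V), C3(3μF, Q=9μC, V=3.00V)
Op 1: CLOSE 2-3: Q_total=17.00, C_total=6.00, V=2.83; Q2=8.50, Q3=8.50; dissipated=0.083
Op 2: GROUND 1: Q1=0; energy lost=40.500
Final charges: Q1=0.00, Q2=8.50, Q3=8.50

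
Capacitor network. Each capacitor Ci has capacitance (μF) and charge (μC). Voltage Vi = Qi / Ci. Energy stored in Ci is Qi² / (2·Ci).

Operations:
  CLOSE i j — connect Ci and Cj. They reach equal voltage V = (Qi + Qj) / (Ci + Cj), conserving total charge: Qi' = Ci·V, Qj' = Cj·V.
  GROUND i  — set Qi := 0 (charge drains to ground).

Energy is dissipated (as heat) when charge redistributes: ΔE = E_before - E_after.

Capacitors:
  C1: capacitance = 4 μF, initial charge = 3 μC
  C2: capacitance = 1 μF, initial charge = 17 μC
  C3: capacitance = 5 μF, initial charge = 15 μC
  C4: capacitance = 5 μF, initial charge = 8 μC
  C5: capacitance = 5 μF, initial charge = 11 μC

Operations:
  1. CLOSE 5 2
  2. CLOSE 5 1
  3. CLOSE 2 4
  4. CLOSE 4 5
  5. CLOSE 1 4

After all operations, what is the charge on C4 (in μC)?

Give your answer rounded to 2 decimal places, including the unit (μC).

Answer: 13.50 μC

Derivation:
Initial: C1(4μF, Q=3μC, V=0.75V), C2(1μF, Q=17μC, V=17.00V), C3(5μF, Q=15μC, V=3.00V), C4(5μF, Q=8μC, V=1.60V), C5(5μF, Q=11μC, V=2.20V)
Op 1: CLOSE 5-2: Q_total=28.00, C_total=6.00, V=4.67; Q5=23.33, Q2=4.67; dissipated=91.267
Op 2: CLOSE 5-1: Q_total=26.33, C_total=9.00, V=2.93; Q5=14.63, Q1=11.70; dissipated=17.045
Op 3: CLOSE 2-4: Q_total=12.67, C_total=6.00, V=2.11; Q2=2.11, Q4=10.56; dissipated=3.919
Op 4: CLOSE 4-5: Q_total=25.19, C_total=10.00, V=2.52; Q4=12.59, Q5=12.59; dissipated=0.830
Op 5: CLOSE 1-4: Q_total=24.30, C_total=9.00, V=2.70; Q1=10.80, Q4=13.50; dissipated=0.184
Final charges: Q1=10.80, Q2=2.11, Q3=15.00, Q4=13.50, Q5=12.59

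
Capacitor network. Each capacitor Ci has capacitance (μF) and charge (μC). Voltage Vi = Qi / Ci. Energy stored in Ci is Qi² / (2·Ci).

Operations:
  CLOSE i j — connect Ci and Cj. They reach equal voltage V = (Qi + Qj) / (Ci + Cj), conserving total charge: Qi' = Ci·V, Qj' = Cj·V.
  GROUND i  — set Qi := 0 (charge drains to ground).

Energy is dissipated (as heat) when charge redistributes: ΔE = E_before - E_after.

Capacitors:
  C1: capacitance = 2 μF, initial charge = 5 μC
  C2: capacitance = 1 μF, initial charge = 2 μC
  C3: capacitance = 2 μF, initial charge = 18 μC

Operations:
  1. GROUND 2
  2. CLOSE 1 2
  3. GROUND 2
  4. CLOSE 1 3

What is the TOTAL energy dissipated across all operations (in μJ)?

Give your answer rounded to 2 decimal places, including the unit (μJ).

Answer: 32.36 μJ

Derivation:
Initial: C1(2μF, Q=5μC, V=2.50V), C2(1μF, Q=2μC, V=2.00V), C3(2μF, Q=18μC, V=9.00V)
Op 1: GROUND 2: Q2=0; energy lost=2.000
Op 2: CLOSE 1-2: Q_total=5.00, C_total=3.00, V=1.67; Q1=3.33, Q2=1.67; dissipated=2.083
Op 3: GROUND 2: Q2=0; energy lost=1.389
Op 4: CLOSE 1-3: Q_total=21.33, C_total=4.00, V=5.33; Q1=10.67, Q3=10.67; dissipated=26.889
Total dissipated: 32.361 μJ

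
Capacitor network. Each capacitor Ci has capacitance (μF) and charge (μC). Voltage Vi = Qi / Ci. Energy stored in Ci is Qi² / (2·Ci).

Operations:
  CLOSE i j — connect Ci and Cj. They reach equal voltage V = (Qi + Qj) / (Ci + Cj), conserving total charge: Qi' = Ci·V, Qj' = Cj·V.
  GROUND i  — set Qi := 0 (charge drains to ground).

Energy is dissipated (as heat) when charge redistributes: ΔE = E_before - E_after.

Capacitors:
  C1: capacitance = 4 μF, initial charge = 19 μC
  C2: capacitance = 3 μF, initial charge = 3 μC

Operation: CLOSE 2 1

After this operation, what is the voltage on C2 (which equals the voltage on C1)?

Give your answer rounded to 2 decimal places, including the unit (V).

Answer: 3.14 V

Derivation:
Initial: C1(4μF, Q=19μC, V=4.75V), C2(3μF, Q=3μC, V=1.00V)
Op 1: CLOSE 2-1: Q_total=22.00, C_total=7.00, V=3.14; Q2=9.43, Q1=12.57; dissipated=12.054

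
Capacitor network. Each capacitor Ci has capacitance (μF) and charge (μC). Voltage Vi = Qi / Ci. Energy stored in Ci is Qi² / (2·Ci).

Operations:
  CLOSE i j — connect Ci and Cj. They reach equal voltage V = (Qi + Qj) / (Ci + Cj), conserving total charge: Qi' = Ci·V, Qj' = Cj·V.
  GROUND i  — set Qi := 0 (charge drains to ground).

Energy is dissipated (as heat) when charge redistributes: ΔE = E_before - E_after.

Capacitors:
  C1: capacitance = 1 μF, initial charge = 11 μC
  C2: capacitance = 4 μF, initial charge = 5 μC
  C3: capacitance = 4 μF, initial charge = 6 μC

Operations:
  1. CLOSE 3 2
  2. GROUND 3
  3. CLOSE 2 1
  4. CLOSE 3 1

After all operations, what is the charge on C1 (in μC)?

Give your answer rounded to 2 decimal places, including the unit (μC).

Initial: C1(1μF, Q=11μC, V=11.00V), C2(4μF, Q=5μC, V=1.25V), C3(4μF, Q=6μC, V=1.50V)
Op 1: CLOSE 3-2: Q_total=11.00, C_total=8.00, V=1.38; Q3=5.50, Q2=5.50; dissipated=0.062
Op 2: GROUND 3: Q3=0; energy lost=3.781
Op 3: CLOSE 2-1: Q_total=16.50, C_total=5.00, V=3.30; Q2=13.20, Q1=3.30; dissipated=37.056
Op 4: CLOSE 3-1: Q_total=3.30, C_total=5.00, V=0.66; Q3=2.64, Q1=0.66; dissipated=4.356
Final charges: Q1=0.66, Q2=13.20, Q3=2.64

Answer: 0.66 μC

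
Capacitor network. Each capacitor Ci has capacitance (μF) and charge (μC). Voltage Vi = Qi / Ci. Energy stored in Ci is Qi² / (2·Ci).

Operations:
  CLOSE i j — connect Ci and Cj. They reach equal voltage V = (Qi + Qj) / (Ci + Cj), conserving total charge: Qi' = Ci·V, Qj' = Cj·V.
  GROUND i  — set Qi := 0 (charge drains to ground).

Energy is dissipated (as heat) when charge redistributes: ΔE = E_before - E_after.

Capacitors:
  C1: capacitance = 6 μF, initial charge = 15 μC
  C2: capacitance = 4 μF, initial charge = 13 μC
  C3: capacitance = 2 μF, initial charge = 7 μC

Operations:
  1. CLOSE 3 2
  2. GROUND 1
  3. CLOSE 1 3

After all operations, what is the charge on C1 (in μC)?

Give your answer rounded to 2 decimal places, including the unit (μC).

Answer: 5.00 μC

Derivation:
Initial: C1(6μF, Q=15μC, V=2.50V), C2(4μF, Q=13μC, V=3.25V), C3(2μF, Q=7μC, V=3.50V)
Op 1: CLOSE 3-2: Q_total=20.00, C_total=6.00, V=3.33; Q3=6.67, Q2=13.33; dissipated=0.042
Op 2: GROUND 1: Q1=0; energy lost=18.750
Op 3: CLOSE 1-3: Q_total=6.67, C_total=8.00, V=0.83; Q1=5.00, Q3=1.67; dissipated=8.333
Final charges: Q1=5.00, Q2=13.33, Q3=1.67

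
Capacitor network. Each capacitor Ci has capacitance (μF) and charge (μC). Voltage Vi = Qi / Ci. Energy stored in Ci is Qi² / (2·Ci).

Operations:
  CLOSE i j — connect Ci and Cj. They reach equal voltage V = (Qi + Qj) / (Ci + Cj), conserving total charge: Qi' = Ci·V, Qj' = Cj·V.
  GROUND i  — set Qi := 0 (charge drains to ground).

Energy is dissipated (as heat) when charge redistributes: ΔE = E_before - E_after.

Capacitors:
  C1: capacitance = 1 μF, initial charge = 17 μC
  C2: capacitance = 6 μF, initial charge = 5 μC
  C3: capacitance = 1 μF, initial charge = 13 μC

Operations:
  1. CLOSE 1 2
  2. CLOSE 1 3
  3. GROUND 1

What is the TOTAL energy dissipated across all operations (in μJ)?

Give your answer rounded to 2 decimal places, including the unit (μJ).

Initial: C1(1μF, Q=17μC, V=17.00V), C2(6μF, Q=5μC, V=0.83V), C3(1μF, Q=13μC, V=13.00V)
Op 1: CLOSE 1-2: Q_total=22.00, C_total=7.00, V=3.14; Q1=3.14, Q2=18.86; dissipated=112.012
Op 2: CLOSE 1-3: Q_total=16.14, C_total=2.00, V=8.07; Q1=8.07, Q3=8.07; dissipated=24.291
Op 3: GROUND 1: Q1=0; energy lost=32.574
Total dissipated: 168.877 μJ

Answer: 168.88 μJ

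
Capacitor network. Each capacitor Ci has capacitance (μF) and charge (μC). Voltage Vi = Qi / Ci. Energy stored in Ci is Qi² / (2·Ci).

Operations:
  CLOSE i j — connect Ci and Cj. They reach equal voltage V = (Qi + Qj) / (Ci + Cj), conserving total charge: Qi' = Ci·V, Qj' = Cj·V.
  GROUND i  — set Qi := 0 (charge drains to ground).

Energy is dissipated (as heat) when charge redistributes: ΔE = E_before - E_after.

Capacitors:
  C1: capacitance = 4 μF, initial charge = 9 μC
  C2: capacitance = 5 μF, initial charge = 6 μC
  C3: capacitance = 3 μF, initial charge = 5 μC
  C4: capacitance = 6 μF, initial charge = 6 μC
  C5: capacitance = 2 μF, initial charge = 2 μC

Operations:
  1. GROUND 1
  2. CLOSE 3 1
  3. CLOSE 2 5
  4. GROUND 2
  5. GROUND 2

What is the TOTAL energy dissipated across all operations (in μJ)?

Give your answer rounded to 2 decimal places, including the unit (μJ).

Initial: C1(4μF, Q=9μC, V=2.25V), C2(5μF, Q=6μC, V=1.20V), C3(3μF, Q=5μC, V=1.67V), C4(6μF, Q=6μC, V=1.00V), C5(2μF, Q=2μC, V=1.00V)
Op 1: GROUND 1: Q1=0; energy lost=10.125
Op 2: CLOSE 3-1: Q_total=5.00, C_total=7.00, V=0.71; Q3=2.14, Q1=2.86; dissipated=2.381
Op 3: CLOSE 2-5: Q_total=8.00, C_total=7.00, V=1.14; Q2=5.71, Q5=2.29; dissipated=0.029
Op 4: GROUND 2: Q2=0; energy lost=3.265
Op 5: GROUND 2: Q2=0; energy lost=0.000
Total dissipated: 15.800 μJ

Answer: 15.80 μJ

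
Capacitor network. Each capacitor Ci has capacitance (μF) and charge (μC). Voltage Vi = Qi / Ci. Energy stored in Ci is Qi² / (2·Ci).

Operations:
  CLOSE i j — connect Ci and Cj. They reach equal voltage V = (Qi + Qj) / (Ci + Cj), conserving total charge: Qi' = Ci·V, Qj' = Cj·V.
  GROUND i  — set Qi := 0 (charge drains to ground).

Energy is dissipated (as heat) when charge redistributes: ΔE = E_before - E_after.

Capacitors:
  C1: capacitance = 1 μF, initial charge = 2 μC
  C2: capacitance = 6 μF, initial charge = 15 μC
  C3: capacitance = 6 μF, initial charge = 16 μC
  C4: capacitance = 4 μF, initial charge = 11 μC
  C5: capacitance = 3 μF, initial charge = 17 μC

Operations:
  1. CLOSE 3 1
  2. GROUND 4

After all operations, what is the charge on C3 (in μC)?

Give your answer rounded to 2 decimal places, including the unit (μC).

Answer: 15.43 μC

Derivation:
Initial: C1(1μF, Q=2μC, V=2.00V), C2(6μF, Q=15μC, V=2.50V), C3(6μF, Q=16μC, V=2.67V), C4(4μF, Q=11μC, V=2.75V), C5(3μF, Q=17μC, V=5.67V)
Op 1: CLOSE 3-1: Q_total=18.00, C_total=7.00, V=2.57; Q3=15.43, Q1=2.57; dissipated=0.190
Op 2: GROUND 4: Q4=0; energy lost=15.125
Final charges: Q1=2.57, Q2=15.00, Q3=15.43, Q4=0.00, Q5=17.00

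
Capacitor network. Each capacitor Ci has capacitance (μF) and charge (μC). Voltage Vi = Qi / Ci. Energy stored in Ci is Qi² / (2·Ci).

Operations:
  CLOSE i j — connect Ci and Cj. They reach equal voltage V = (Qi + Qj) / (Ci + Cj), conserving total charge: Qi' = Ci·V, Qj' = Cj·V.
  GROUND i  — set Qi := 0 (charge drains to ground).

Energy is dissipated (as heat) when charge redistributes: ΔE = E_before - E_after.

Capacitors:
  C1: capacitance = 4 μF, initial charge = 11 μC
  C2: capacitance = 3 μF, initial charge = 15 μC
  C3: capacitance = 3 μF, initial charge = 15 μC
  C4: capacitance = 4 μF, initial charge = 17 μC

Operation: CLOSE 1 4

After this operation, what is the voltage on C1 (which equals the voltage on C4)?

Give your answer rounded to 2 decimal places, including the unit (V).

Answer: 3.50 V

Derivation:
Initial: C1(4μF, Q=11μC, V=2.75V), C2(3μF, Q=15μC, V=5.00V), C3(3μF, Q=15μC, V=5.00V), C4(4μF, Q=17μC, V=4.25V)
Op 1: CLOSE 1-4: Q_total=28.00, C_total=8.00, V=3.50; Q1=14.00, Q4=14.00; dissipated=2.250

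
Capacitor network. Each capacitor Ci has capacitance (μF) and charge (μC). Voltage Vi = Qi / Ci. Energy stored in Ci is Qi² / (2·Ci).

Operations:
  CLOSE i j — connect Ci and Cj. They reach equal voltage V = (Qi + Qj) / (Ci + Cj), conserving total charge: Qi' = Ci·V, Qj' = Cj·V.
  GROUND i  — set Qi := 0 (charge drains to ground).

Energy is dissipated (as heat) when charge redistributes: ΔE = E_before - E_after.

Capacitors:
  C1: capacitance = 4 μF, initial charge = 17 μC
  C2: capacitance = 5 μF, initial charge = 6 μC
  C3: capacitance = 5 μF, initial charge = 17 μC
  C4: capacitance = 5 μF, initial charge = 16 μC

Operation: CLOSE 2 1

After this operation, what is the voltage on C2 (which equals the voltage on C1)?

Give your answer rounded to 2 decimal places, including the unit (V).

Answer: 2.56 V

Derivation:
Initial: C1(4μF, Q=17μC, V=4.25V), C2(5μF, Q=6μC, V=1.20V), C3(5μF, Q=17μC, V=3.40V), C4(5μF, Q=16μC, V=3.20V)
Op 1: CLOSE 2-1: Q_total=23.00, C_total=9.00, V=2.56; Q2=12.78, Q1=10.22; dissipated=10.336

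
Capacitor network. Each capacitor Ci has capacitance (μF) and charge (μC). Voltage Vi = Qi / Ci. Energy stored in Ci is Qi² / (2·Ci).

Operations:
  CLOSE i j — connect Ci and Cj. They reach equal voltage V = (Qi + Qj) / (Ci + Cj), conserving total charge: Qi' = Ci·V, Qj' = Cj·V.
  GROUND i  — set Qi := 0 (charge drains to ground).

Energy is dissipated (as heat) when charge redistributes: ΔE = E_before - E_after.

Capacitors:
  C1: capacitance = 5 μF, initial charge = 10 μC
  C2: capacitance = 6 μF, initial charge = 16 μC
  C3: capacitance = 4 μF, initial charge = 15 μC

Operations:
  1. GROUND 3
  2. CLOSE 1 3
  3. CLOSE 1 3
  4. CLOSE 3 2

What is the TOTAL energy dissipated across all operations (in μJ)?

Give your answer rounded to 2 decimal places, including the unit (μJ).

Initial: C1(5μF, Q=10μC, V=2.00V), C2(6μF, Q=16μC, V=2.67V), C3(4μF, Q=15μC, V=3.75V)
Op 1: GROUND 3: Q3=0; energy lost=28.125
Op 2: CLOSE 1-3: Q_total=10.00, C_total=9.00, V=1.11; Q1=5.56, Q3=4.44; dissipated=4.444
Op 3: CLOSE 1-3: Q_total=10.00, C_total=9.00, V=1.11; Q1=5.56, Q3=4.44; dissipated=0.000
Op 4: CLOSE 3-2: Q_total=20.44, C_total=10.00, V=2.04; Q3=8.18, Q2=12.27; dissipated=2.904
Total dissipated: 35.473 μJ

Answer: 35.47 μJ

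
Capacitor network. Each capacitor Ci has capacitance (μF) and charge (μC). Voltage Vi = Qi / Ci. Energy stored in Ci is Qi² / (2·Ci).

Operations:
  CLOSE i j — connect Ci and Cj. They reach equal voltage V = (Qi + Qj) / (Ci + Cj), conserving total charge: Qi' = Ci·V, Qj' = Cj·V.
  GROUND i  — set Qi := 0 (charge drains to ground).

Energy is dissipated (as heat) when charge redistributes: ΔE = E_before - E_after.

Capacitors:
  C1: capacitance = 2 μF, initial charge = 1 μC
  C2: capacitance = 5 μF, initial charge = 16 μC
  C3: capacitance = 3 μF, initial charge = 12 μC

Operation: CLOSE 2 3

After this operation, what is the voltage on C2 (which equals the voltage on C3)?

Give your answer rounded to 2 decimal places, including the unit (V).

Initial: C1(2μF, Q=1μC, V=0.50V), C2(5μF, Q=16μC, V=3.20V), C3(3μF, Q=12μC, V=4.00V)
Op 1: CLOSE 2-3: Q_total=28.00, C_total=8.00, V=3.50; Q2=17.50, Q3=10.50; dissipated=0.600

Answer: 3.50 V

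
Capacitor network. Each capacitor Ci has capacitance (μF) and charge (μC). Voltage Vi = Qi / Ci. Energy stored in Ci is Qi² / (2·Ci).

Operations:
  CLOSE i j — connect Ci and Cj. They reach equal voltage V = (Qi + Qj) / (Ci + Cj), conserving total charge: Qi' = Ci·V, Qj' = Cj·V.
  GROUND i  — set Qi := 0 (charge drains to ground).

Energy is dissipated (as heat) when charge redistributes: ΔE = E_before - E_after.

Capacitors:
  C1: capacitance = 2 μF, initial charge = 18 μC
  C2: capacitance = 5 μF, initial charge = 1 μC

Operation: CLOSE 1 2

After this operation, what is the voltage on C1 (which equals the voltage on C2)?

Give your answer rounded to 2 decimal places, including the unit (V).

Answer: 2.71 V

Derivation:
Initial: C1(2μF, Q=18μC, V=9.00V), C2(5μF, Q=1μC, V=0.20V)
Op 1: CLOSE 1-2: Q_total=19.00, C_total=7.00, V=2.71; Q1=5.43, Q2=13.57; dissipated=55.314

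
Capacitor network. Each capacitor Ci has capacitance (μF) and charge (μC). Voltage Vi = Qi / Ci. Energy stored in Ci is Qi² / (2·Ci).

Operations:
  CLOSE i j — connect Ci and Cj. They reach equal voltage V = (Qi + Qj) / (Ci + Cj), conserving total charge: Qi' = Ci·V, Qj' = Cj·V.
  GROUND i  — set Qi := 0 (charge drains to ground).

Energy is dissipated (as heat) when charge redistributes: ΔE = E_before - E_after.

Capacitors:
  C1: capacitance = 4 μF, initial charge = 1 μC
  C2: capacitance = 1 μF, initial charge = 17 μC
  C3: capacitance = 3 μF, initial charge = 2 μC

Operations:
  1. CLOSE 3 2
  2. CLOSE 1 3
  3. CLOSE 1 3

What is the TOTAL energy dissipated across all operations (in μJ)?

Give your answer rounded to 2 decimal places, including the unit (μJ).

Answer: 117.40 μJ

Derivation:
Initial: C1(4μF, Q=1μC, V=0.25V), C2(1μF, Q=17μC, V=17.00V), C3(3μF, Q=2μC, V=0.67V)
Op 1: CLOSE 3-2: Q_total=19.00, C_total=4.00, V=4.75; Q3=14.25, Q2=4.75; dissipated=100.042
Op 2: CLOSE 1-3: Q_total=15.25, C_total=7.00, V=2.18; Q1=8.71, Q3=6.54; dissipated=17.357
Op 3: CLOSE 1-3: Q_total=15.25, C_total=7.00, V=2.18; Q1=8.71, Q3=6.54; dissipated=0.000
Total dissipated: 117.399 μJ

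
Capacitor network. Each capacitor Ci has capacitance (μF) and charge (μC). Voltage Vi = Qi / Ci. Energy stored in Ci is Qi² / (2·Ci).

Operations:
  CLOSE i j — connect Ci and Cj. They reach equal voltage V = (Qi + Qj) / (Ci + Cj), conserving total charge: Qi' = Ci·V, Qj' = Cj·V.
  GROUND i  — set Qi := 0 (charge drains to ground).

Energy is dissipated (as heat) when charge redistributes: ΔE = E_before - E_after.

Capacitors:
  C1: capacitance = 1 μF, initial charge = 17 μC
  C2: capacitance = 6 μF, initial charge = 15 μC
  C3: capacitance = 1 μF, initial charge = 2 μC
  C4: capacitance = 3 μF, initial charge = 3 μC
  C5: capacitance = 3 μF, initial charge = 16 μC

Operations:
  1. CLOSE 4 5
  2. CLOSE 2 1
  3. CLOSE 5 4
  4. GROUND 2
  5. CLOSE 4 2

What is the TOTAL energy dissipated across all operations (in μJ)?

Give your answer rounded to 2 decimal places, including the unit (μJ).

Answer: 176.91 μJ

Derivation:
Initial: C1(1μF, Q=17μC, V=17.00V), C2(6μF, Q=15μC, V=2.50V), C3(1μF, Q=2μC, V=2.00V), C4(3μF, Q=3μC, V=1.00V), C5(3μF, Q=16μC, V=5.33V)
Op 1: CLOSE 4-5: Q_total=19.00, C_total=6.00, V=3.17; Q4=9.50, Q5=9.50; dissipated=14.083
Op 2: CLOSE 2-1: Q_total=32.00, C_total=7.00, V=4.57; Q2=27.43, Q1=4.57; dissipated=90.107
Op 3: CLOSE 5-4: Q_total=19.00, C_total=6.00, V=3.17; Q5=9.50, Q4=9.50; dissipated=0.000
Op 4: GROUND 2: Q2=0; energy lost=62.694
Op 5: CLOSE 4-2: Q_total=9.50, C_total=9.00, V=1.06; Q4=3.17, Q2=6.33; dissipated=10.028
Total dissipated: 176.912 μJ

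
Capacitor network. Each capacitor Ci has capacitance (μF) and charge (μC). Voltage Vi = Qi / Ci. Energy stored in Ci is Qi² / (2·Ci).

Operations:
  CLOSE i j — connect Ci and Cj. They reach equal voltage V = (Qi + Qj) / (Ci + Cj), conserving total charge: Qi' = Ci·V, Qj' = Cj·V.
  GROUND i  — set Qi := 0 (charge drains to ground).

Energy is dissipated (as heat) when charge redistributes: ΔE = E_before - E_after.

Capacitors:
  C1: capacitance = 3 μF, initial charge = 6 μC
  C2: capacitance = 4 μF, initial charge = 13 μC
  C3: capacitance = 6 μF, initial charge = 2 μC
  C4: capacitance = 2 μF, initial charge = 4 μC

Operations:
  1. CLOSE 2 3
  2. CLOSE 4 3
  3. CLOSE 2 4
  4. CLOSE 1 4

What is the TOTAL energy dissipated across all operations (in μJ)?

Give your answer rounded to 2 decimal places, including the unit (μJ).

Answer: 10.53 μJ

Derivation:
Initial: C1(3μF, Q=6μC, V=2.00V), C2(4μF, Q=13μC, V=3.25V), C3(6μF, Q=2μC, V=0.33V), C4(2μF, Q=4μC, V=2.00V)
Op 1: CLOSE 2-3: Q_total=15.00, C_total=10.00, V=1.50; Q2=6.00, Q3=9.00; dissipated=10.208
Op 2: CLOSE 4-3: Q_total=13.00, C_total=8.00, V=1.62; Q4=3.25, Q3=9.75; dissipated=0.188
Op 3: CLOSE 2-4: Q_total=9.25, C_total=6.00, V=1.54; Q2=6.17, Q4=3.08; dissipated=0.010
Op 4: CLOSE 1-4: Q_total=9.08, C_total=5.00, V=1.82; Q1=5.45, Q4=3.63; dissipated=0.126
Total dissipated: 10.532 μJ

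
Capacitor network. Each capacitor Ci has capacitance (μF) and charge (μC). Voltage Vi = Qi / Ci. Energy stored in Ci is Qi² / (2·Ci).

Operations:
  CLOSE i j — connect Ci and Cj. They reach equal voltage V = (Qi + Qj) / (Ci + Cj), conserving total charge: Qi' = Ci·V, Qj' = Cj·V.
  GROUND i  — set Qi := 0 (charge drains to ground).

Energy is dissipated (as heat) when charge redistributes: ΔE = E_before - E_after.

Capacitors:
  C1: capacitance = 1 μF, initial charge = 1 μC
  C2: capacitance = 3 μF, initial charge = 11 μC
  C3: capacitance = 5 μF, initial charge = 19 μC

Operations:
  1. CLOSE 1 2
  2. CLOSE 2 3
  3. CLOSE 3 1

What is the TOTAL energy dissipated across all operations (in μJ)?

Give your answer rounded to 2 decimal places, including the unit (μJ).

Answer: 3.37 μJ

Derivation:
Initial: C1(1μF, Q=1μC, V=1.00V), C2(3μF, Q=11μC, V=3.67V), C3(5μF, Q=19μC, V=3.80V)
Op 1: CLOSE 1-2: Q_total=12.00, C_total=4.00, V=3.00; Q1=3.00, Q2=9.00; dissipated=2.667
Op 2: CLOSE 2-3: Q_total=28.00, C_total=8.00, V=3.50; Q2=10.50, Q3=17.50; dissipated=0.600
Op 3: CLOSE 3-1: Q_total=20.50, C_total=6.00, V=3.42; Q3=17.08, Q1=3.42; dissipated=0.104
Total dissipated: 3.371 μJ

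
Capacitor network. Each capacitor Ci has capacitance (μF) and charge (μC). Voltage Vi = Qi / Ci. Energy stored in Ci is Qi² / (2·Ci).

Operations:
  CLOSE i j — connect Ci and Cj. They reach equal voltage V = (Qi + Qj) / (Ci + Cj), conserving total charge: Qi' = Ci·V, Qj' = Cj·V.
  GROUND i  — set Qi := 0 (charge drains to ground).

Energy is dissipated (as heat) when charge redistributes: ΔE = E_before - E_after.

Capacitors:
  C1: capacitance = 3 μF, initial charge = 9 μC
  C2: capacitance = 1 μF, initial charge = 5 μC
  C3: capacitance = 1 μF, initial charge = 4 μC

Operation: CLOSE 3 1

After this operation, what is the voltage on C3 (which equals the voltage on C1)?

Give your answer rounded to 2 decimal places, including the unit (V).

Initial: C1(3μF, Q=9μC, V=3.00V), C2(1μF, Q=5μC, V=5.00V), C3(1μF, Q=4μC, V=4.00V)
Op 1: CLOSE 3-1: Q_total=13.00, C_total=4.00, V=3.25; Q3=3.25, Q1=9.75; dissipated=0.375

Answer: 3.25 V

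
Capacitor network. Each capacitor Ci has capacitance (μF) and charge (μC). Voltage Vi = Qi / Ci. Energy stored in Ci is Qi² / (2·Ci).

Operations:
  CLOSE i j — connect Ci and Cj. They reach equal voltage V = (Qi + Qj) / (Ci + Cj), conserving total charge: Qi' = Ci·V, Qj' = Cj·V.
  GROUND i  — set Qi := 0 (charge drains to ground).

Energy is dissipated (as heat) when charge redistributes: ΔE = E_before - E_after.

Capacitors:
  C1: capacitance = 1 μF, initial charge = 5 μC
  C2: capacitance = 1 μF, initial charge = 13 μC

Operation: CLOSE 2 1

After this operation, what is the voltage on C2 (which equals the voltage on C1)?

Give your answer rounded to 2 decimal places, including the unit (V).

Initial: C1(1μF, Q=5μC, V=5.00V), C2(1μF, Q=13μC, V=13.00V)
Op 1: CLOSE 2-1: Q_total=18.00, C_total=2.00, V=9.00; Q2=9.00, Q1=9.00; dissipated=16.000

Answer: 9.00 V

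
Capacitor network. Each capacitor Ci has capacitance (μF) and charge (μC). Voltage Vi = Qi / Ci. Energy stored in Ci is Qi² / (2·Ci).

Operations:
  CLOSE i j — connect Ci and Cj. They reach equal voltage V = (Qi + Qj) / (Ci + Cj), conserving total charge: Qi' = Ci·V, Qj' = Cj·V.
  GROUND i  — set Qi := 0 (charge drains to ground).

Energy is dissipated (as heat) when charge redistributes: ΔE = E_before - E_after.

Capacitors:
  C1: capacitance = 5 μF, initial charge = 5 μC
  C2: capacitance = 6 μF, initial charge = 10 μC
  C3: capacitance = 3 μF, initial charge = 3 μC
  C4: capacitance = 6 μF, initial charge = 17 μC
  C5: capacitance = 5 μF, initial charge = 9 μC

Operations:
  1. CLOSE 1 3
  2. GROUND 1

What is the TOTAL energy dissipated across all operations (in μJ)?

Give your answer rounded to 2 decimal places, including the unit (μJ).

Initial: C1(5μF, Q=5μC, V=1.00V), C2(6μF, Q=10μC, V=1.67V), C3(3μF, Q=3μC, V=1.00V), C4(6μF, Q=17μC, V=2.83V), C5(5μF, Q=9μC, V=1.80V)
Op 1: CLOSE 1-3: Q_total=8.00, C_total=8.00, V=1.00; Q1=5.00, Q3=3.00; dissipated=0.000
Op 2: GROUND 1: Q1=0; energy lost=2.500
Total dissipated: 2.500 μJ

Answer: 2.50 μJ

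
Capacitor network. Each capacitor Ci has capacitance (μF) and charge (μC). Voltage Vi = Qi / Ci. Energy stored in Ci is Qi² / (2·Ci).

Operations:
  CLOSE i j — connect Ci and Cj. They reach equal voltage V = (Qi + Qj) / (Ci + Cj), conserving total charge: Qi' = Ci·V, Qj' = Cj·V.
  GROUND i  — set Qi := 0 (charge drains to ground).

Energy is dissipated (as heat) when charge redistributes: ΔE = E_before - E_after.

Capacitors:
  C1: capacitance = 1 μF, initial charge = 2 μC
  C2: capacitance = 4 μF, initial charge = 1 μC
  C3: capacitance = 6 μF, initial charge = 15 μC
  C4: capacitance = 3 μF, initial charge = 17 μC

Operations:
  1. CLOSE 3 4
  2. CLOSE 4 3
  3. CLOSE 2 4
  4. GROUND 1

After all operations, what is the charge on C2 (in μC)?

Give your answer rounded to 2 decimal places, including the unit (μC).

Answer: 6.67 μC

Derivation:
Initial: C1(1μF, Q=2μC, V=2.00V), C2(4μF, Q=1μC, V=0.25V), C3(6μF, Q=15μC, V=2.50V), C4(3μF, Q=17μC, V=5.67V)
Op 1: CLOSE 3-4: Q_total=32.00, C_total=9.00, V=3.56; Q3=21.33, Q4=10.67; dissipated=10.028
Op 2: CLOSE 4-3: Q_total=32.00, C_total=9.00, V=3.56; Q4=10.67, Q3=21.33; dissipated=0.000
Op 3: CLOSE 2-4: Q_total=11.67, C_total=7.00, V=1.67; Q2=6.67, Q4=5.00; dissipated=9.366
Op 4: GROUND 1: Q1=0; energy lost=2.000
Final charges: Q1=0.00, Q2=6.67, Q3=21.33, Q4=5.00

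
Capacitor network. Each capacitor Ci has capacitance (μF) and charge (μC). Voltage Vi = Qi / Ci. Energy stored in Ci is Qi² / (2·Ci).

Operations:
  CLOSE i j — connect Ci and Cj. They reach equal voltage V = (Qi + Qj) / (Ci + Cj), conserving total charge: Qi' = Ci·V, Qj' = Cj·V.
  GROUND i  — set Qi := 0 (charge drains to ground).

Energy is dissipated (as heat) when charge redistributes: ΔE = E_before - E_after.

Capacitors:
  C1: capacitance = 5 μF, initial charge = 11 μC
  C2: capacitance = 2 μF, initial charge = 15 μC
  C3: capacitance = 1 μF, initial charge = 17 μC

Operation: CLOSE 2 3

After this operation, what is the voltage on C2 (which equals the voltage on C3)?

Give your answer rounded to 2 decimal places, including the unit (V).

Answer: 10.67 V

Derivation:
Initial: C1(5μF, Q=11μC, V=2.20V), C2(2μF, Q=15μC, V=7.50V), C3(1μF, Q=17μC, V=17.00V)
Op 1: CLOSE 2-3: Q_total=32.00, C_total=3.00, V=10.67; Q2=21.33, Q3=10.67; dissipated=30.083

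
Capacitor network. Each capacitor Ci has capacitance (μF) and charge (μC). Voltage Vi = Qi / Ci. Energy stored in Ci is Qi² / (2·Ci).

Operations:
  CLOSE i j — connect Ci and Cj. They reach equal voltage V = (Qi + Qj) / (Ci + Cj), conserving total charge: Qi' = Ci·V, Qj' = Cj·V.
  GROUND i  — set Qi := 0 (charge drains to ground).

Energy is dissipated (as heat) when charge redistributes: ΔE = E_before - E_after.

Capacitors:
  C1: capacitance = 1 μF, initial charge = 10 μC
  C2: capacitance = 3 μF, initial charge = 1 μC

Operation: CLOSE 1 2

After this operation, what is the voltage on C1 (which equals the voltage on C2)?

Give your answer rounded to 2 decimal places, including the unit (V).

Answer: 2.75 V

Derivation:
Initial: C1(1μF, Q=10μC, V=10.00V), C2(3μF, Q=1μC, V=0.33V)
Op 1: CLOSE 1-2: Q_total=11.00, C_total=4.00, V=2.75; Q1=2.75, Q2=8.25; dissipated=35.042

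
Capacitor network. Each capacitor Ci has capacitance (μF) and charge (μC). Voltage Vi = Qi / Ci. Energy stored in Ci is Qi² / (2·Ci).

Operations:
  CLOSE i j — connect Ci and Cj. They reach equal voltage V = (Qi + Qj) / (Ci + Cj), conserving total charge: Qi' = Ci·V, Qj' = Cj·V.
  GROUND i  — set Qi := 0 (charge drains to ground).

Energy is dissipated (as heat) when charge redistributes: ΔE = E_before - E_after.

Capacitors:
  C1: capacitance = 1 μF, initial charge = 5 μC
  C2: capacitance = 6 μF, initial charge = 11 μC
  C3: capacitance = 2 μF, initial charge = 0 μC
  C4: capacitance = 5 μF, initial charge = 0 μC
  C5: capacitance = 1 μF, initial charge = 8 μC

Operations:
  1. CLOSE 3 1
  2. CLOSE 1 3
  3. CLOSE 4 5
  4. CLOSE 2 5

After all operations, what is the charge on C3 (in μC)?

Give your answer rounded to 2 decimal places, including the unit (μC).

Initial: C1(1μF, Q=5μC, V=5.00V), C2(6μF, Q=11μC, V=1.83V), C3(2μF, Q=0μC, V=0.00V), C4(5μF, Q=0μC, V=0.00V), C5(1μF, Q=8μC, V=8.00V)
Op 1: CLOSE 3-1: Q_total=5.00, C_total=3.00, V=1.67; Q3=3.33, Q1=1.67; dissipated=8.333
Op 2: CLOSE 1-3: Q_total=5.00, C_total=3.00, V=1.67; Q1=1.67, Q3=3.33; dissipated=0.000
Op 3: CLOSE 4-5: Q_total=8.00, C_total=6.00, V=1.33; Q4=6.67, Q5=1.33; dissipated=26.667
Op 4: CLOSE 2-5: Q_total=12.33, C_total=7.00, V=1.76; Q2=10.57, Q5=1.76; dissipated=0.107
Final charges: Q1=1.67, Q2=10.57, Q3=3.33, Q4=6.67, Q5=1.76

Answer: 3.33 μC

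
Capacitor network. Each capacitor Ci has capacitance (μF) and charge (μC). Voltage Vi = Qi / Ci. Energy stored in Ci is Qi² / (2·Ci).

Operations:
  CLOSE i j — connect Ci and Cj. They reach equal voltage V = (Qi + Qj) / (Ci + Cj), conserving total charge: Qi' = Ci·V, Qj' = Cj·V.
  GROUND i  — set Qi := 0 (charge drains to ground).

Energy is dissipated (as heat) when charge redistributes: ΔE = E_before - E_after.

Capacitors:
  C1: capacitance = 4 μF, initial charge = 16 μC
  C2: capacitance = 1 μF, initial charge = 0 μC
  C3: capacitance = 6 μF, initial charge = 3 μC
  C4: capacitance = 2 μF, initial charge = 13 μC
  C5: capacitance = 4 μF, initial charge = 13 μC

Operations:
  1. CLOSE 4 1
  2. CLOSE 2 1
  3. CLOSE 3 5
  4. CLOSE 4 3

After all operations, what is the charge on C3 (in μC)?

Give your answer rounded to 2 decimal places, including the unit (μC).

Answer: 14.45 μC

Derivation:
Initial: C1(4μF, Q=16μC, V=4.00V), C2(1μF, Q=0μC, V=0.00V), C3(6μF, Q=3μC, V=0.50V), C4(2μF, Q=13μC, V=6.50V), C5(4μF, Q=13μC, V=3.25V)
Op 1: CLOSE 4-1: Q_total=29.00, C_total=6.00, V=4.83; Q4=9.67, Q1=19.33; dissipated=4.167
Op 2: CLOSE 2-1: Q_total=19.33, C_total=5.00, V=3.87; Q2=3.87, Q1=15.47; dissipated=9.344
Op 3: CLOSE 3-5: Q_total=16.00, C_total=10.00, V=1.60; Q3=9.60, Q5=6.40; dissipated=9.075
Op 4: CLOSE 4-3: Q_total=19.27, C_total=8.00, V=2.41; Q4=4.82, Q3=14.45; dissipated=7.841
Final charges: Q1=15.47, Q2=3.87, Q3=14.45, Q4=4.82, Q5=6.40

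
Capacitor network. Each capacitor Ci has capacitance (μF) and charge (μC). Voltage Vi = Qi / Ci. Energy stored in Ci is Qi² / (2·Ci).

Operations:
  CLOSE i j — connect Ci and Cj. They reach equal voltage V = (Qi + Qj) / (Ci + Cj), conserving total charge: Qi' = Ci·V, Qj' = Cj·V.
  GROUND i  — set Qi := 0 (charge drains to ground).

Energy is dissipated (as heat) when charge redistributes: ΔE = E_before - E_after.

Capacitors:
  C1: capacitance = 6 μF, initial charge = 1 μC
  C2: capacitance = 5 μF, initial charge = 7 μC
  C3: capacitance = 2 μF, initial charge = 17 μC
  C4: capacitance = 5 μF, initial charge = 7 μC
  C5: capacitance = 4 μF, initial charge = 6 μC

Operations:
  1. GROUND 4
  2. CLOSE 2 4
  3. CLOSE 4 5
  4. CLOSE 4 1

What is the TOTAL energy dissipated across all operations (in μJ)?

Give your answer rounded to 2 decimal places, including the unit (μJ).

Initial: C1(6μF, Q=1μC, V=0.17V), C2(5μF, Q=7μC, V=1.40V), C3(2μF, Q=17μC, V=8.50V), C4(5μF, Q=7μC, V=1.40V), C5(4μF, Q=6μC, V=1.50V)
Op 1: GROUND 4: Q4=0; energy lost=4.900
Op 2: CLOSE 2-4: Q_total=7.00, C_total=10.00, V=0.70; Q2=3.50, Q4=3.50; dissipated=2.450
Op 3: CLOSE 4-5: Q_total=9.50, C_total=9.00, V=1.06; Q4=5.28, Q5=4.22; dissipated=0.711
Op 4: CLOSE 4-1: Q_total=6.28, C_total=11.00, V=0.57; Q4=2.85, Q1=3.42; dissipated=1.077
Total dissipated: 9.139 μJ

Answer: 9.14 μJ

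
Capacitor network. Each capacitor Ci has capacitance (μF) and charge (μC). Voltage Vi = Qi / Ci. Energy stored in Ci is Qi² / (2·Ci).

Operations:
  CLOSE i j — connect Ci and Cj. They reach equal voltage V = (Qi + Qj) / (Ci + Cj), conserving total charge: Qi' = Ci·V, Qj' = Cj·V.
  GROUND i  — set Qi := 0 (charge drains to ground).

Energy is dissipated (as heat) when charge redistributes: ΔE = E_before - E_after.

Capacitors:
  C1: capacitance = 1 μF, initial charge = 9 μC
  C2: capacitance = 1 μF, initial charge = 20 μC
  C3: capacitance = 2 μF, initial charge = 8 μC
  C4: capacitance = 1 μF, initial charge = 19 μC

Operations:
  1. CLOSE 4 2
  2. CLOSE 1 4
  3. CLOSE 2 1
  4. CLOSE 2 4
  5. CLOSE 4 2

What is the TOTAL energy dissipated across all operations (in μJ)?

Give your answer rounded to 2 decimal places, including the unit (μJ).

Initial: C1(1μF, Q=9μC, V=9.00V), C2(1μF, Q=20μC, V=20.00V), C3(2μF, Q=8μC, V=4.00V), C4(1μF, Q=19μC, V=19.00V)
Op 1: CLOSE 4-2: Q_total=39.00, C_total=2.00, V=19.50; Q4=19.50, Q2=19.50; dissipated=0.250
Op 2: CLOSE 1-4: Q_total=28.50, C_total=2.00, V=14.25; Q1=14.25, Q4=14.25; dissipated=27.562
Op 3: CLOSE 2-1: Q_total=33.75, C_total=2.00, V=16.88; Q2=16.88, Q1=16.88; dissipated=6.891
Op 4: CLOSE 2-4: Q_total=31.12, C_total=2.00, V=15.56; Q2=15.56, Q4=15.56; dissipated=1.723
Op 5: CLOSE 4-2: Q_total=31.12, C_total=2.00, V=15.56; Q4=15.56, Q2=15.56; dissipated=0.000
Total dissipated: 36.426 μJ

Answer: 36.43 μJ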